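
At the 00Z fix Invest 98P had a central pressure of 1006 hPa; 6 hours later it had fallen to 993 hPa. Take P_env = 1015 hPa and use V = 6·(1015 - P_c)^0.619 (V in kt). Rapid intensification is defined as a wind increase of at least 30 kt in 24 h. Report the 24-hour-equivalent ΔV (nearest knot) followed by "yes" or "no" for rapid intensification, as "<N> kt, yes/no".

69 kt, yes

V₁: ΔP = 9, V ≈ 6 × 9^0.619 ≈ 23.38 kt.
V₂: ΔP = 22, V ≈ 6 × 22^0.619 ≈ 40.65 kt.
ΔV over 6 h = 17.27 kt → 24 h equivalent = 17.27 × 24/6 ≈ 69.08 kt.
69 kt ≥ 30 kt ⇒ rapid intensification.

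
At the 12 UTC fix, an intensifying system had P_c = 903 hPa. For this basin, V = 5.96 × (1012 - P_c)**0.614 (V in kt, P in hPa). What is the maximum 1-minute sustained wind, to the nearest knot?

106 kt

ΔP = 1012 − 903 = 109 hPa.
109^0.614 ≈ 17.823.
V ≈ 5.96 × 17.823 ≈ 106.2 kt.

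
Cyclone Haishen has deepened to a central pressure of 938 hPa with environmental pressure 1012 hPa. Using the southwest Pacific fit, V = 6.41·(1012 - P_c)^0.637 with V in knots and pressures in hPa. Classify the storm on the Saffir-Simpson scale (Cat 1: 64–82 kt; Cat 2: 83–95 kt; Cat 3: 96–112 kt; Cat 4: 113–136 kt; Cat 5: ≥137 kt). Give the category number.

3

ΔP = 1012 − 938 = 74 hPa.
V ≈ 6.41 × 74^0.637 = 6.41 × 15.51 ≈ 99 kt.
99 kt falls in the Category 3 band.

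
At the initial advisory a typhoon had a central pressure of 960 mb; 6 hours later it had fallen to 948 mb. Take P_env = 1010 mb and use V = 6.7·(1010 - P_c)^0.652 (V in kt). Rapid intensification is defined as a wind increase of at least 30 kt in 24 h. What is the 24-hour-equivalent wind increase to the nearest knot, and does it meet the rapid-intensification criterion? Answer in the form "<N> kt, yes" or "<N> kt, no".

V₁: ΔP = 50, V ≈ 6.7 × 50^0.652 ≈ 85.86 kt.
V₂: ΔP = 62, V ≈ 6.7 × 62^0.652 ≈ 98.79 kt.
ΔV over 6 h = 12.93 kt → 24 h equivalent = 12.93 × 24/6 ≈ 51.72 kt.
52 kt ≥ 30 kt ⇒ rapid intensification.

52 kt, yes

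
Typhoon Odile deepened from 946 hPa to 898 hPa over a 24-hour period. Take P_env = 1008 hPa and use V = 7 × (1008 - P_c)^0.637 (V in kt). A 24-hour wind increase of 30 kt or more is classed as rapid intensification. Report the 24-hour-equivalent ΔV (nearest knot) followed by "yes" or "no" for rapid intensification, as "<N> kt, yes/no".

V₁: ΔP = 62, V ≈ 7 × 62^0.637 ≈ 97.02 kt.
V₂: ΔP = 110, V ≈ 7 × 110^0.637 ≈ 139.79 kt.
ΔV over 24 h = 42.77 kt → 24 h equivalent = 42.77 × 24/24 ≈ 42.77 kt.
43 kt ≥ 30 kt ⇒ rapid intensification.

43 kt, yes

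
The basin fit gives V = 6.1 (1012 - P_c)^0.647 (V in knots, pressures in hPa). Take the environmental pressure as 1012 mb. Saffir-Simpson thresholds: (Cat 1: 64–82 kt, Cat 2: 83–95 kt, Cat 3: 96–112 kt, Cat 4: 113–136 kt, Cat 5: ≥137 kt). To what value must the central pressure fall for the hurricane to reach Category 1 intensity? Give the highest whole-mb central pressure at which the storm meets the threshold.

Category 1 begins at V = 64 kt.
Required ΔP = (64/6.1)^(1/0.647) = 10.492^1.546 ≈ 37.83 mb.
P_c ≤ 1012 − 37.83 = 974.17, so the highest integer P_c is 974 mb.

974 mb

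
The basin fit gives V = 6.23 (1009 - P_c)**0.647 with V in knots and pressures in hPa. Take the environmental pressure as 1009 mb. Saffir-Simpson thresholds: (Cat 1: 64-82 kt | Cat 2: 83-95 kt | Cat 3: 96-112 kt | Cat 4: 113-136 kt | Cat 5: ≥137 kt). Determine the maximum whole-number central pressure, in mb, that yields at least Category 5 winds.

890 mb

Category 5 begins at V = 137 kt.
Required ΔP = (137/6.23)^(1/0.647) = 21.990^1.546 ≈ 118.73 mb.
P_c ≤ 1009 − 118.73 = 890.27, so the highest integer P_c is 890 mb.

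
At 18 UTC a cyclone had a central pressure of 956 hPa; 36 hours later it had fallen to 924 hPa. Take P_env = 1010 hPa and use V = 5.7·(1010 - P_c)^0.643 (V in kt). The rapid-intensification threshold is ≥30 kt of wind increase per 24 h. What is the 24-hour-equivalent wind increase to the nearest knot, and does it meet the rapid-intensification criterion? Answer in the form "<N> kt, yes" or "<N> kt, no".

17 kt, no

V₁: ΔP = 54, V ≈ 5.7 × 54^0.643 ≈ 74.10 kt.
V₂: ΔP = 86, V ≈ 5.7 × 86^0.643 ≈ 99.94 kt.
ΔV over 36 h = 25.84 kt → 24 h equivalent = 25.84 × 24/36 ≈ 17.23 kt.
17 kt < 30 kt ⇒ not rapid intensification.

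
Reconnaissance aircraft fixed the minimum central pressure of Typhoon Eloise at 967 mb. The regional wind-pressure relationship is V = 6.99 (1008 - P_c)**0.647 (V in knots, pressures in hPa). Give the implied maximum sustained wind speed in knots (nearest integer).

77 kt

ΔP = 1008 − 967 = 41 mb.
41^0.647 ≈ 11.053.
V ≈ 6.99 × 11.053 ≈ 77.3 kt.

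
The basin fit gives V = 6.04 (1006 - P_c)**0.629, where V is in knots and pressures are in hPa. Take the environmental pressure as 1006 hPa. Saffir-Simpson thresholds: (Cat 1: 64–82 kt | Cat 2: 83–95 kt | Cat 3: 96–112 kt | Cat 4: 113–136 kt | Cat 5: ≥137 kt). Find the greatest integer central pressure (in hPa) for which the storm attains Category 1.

Category 1 begins at V = 64 kt.
Required ΔP = (64/6.04)^(1/0.629) = 10.596^1.590 ≈ 42.64 hPa.
P_c ≤ 1006 − 42.64 = 963.36, so the highest integer P_c is 963 hPa.

963 hPa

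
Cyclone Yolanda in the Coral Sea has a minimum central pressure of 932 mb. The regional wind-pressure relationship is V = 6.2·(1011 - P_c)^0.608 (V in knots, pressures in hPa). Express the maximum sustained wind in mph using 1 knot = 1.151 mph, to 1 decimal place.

101.7 mph

ΔP = 1011 − 932 = 79 mb.
V ≈ 6.2 × 79^0.608 = 6.2 × 14.248 ≈ 88.338 kt.
88.338 × 1.151 ≈ 101.68 mph → 101.7 mph.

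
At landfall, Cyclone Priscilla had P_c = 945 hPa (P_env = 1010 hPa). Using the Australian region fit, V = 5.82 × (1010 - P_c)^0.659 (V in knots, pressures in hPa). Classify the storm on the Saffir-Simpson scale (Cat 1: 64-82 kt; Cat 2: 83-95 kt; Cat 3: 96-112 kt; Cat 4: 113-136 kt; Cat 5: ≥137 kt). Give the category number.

2

ΔP = 1010 − 945 = 65 hPa.
V ≈ 5.82 × 65^0.659 = 5.82 × 15.66 ≈ 91 kt.
91 kt falls in the Category 2 band.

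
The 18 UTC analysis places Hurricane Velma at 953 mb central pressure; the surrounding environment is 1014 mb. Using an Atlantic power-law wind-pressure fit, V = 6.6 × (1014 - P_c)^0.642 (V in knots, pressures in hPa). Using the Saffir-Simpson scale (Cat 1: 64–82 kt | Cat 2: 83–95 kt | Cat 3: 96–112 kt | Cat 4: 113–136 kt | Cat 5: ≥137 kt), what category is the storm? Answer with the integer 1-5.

ΔP = 1014 − 953 = 61 mb.
V ≈ 6.6 × 61^0.642 = 6.6 × 14.00 ≈ 92 kt.
92 kt falls in the Category 2 band.

2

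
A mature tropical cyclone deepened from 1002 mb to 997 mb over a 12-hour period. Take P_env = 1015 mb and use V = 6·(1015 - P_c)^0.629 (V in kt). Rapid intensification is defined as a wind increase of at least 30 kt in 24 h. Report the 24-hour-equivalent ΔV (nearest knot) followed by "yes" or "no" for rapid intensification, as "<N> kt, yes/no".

V₁: ΔP = 13, V ≈ 6 × 13^0.629 ≈ 30.12 kt.
V₂: ΔP = 18, V ≈ 6 × 18^0.629 ≈ 36.96 kt.
ΔV over 12 h = 6.84 kt → 24 h equivalent = 6.84 × 24/12 ≈ 13.68 kt.
14 kt < 30 kt ⇒ not rapid intensification.

14 kt, no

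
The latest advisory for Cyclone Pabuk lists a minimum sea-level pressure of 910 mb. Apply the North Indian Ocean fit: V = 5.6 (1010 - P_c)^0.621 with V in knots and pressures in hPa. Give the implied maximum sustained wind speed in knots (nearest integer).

98 kt

ΔP = 1010 − 910 = 100 mb.
100^0.621 ≈ 17.458.
V ≈ 5.6 × 17.458 ≈ 97.8 kt.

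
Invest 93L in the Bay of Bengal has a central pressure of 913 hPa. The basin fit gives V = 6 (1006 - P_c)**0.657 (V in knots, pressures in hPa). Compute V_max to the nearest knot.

118 kt

ΔP = 1006 − 913 = 93 hPa.
93^0.657 ≈ 19.647.
V ≈ 6 × 19.647 ≈ 117.9 kt.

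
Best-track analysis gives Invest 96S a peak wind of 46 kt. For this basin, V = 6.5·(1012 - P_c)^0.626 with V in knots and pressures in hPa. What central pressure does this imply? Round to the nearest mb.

ΔP = (V / 6.5)^(1/0.626) = (46/6.5)^1.597.
46/6.5 = 7.077; 7.077^1.597 ≈ 22.78 mb.
P_c = 1012 − 22.78 = 989.22 ≈ 989 mb.

989 mb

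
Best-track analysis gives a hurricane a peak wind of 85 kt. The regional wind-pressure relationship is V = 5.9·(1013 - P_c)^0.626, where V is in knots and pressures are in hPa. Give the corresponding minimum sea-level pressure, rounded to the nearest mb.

942 mb

ΔP = (V / 5.9)^(1/0.626) = (85/5.9)^1.597.
85/5.9 = 14.407; 14.407^1.597 ≈ 70.92 mb.
P_c = 1013 − 70.92 = 942.08 ≈ 942 mb.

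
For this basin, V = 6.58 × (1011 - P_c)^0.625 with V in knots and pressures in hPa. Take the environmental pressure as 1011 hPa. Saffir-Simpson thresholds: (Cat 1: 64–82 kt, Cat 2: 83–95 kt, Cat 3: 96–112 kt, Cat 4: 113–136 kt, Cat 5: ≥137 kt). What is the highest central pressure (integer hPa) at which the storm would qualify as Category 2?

Category 2 begins at V = 83 kt.
Required ΔP = (83/6.58)^(1/0.625) = 12.614^1.600 ≈ 57.72 hPa.
P_c ≤ 1011 − 57.72 = 953.28, so the highest integer P_c is 953 hPa.

953 hPa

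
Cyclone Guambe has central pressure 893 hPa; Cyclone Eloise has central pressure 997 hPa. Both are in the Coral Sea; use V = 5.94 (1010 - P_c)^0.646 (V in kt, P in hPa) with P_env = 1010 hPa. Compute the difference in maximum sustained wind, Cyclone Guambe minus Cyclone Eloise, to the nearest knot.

Cyclone Guambe: ΔP = 117; V ≈ 5.94 × 117^0.646 ≈ 128.78 kt.
Cyclone Eloise: ΔP = 13; V ≈ 5.94 × 13^0.646 ≈ 31.15 kt.
Difference ≈ 128.78 − 31.15 = 97.63 → 98 kt.

98 kt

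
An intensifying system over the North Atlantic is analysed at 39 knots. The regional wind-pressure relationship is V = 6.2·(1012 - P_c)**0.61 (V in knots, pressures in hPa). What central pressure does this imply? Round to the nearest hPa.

992 hPa

ΔP = (V / 6.2)^(1/0.61) = (39/6.2)^1.639.
39/6.2 = 6.290; 6.290^1.639 ≈ 20.38 hPa.
P_c = 1012 − 20.38 = 991.62 ≈ 992 hPa.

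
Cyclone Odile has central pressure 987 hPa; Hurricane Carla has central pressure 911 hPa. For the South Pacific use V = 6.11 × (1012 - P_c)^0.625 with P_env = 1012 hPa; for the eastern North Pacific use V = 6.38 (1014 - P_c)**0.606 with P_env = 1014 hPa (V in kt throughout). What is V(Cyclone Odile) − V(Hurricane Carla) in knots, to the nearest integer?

-60 kt

Cyclone Odile: ΔP = 25; V ≈ 6.11 × 25^0.625 ≈ 45.68 kt.
Hurricane Carla: ΔP = 103; V ≈ 6.38 × 103^0.606 ≈ 105.83 kt.
Difference ≈ 45.68 − 105.83 = -60.15 → -60 kt.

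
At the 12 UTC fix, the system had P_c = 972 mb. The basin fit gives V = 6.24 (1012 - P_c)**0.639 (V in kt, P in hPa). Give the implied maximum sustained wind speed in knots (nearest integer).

ΔP = 1012 − 972 = 40 mb.
40^0.639 ≈ 10.561.
V ≈ 6.24 × 10.561 ≈ 65.9 kt.

66 kt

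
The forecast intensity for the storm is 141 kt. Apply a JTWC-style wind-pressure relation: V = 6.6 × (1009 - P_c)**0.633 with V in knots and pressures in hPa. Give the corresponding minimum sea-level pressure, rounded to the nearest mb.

ΔP = (V / 6.6)^(1/0.633) = (141/6.6)^1.580.
141/6.6 = 21.364; 21.364^1.580 ≈ 126.06 mb.
P_c = 1009 − 126.06 = 882.94 ≈ 883 mb.

883 mb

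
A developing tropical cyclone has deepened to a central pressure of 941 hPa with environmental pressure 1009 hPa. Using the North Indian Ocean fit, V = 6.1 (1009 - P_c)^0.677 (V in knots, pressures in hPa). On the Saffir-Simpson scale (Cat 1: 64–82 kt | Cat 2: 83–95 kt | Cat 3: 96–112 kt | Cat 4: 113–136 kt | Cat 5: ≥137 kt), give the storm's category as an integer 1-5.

3

ΔP = 1009 − 941 = 68 hPa.
V ≈ 6.1 × 68^0.677 = 6.1 × 17.40 ≈ 106 kt.
106 kt falls in the Category 3 band.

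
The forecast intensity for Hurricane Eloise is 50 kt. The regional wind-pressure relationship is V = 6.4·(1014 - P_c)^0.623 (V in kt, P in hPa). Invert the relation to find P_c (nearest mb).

987 mb

ΔP = (V / 6.4)^(1/0.623) = (50/6.4)^1.605.
50/6.4 = 7.812; 7.812^1.605 ≈ 27.11 mb.
P_c = 1014 − 27.11 = 986.89 ≈ 987 mb.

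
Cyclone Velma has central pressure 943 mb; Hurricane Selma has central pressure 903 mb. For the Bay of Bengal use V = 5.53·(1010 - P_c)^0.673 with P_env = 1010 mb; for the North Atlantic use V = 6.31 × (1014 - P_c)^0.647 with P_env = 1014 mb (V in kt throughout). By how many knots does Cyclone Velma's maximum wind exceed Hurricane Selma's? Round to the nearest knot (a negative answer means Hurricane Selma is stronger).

-39 kt

Cyclone Velma: ΔP = 67; V ≈ 5.53 × 67^0.673 ≈ 93.69 kt.
Hurricane Selma: ΔP = 111; V ≈ 6.31 × 111^0.647 ≈ 132.85 kt.
Difference ≈ 93.69 − 132.85 = -39.16 → -39 kt.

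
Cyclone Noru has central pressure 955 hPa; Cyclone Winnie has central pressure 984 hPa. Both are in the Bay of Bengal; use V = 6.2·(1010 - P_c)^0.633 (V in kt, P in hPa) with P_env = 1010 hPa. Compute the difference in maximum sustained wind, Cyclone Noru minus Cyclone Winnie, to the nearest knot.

Cyclone Noru: ΔP = 55; V ≈ 6.2 × 55^0.633 ≈ 78.35 kt.
Cyclone Winnie: ΔP = 26; V ≈ 6.2 × 26^0.633 ≈ 48.76 kt.
Difference ≈ 78.35 − 48.76 = 29.59 → 30 kt.

30 kt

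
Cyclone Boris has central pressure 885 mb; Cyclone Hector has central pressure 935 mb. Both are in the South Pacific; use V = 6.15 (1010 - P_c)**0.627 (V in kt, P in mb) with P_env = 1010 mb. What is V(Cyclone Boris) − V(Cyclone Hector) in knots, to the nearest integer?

35 kt

Cyclone Boris: ΔP = 125; V ≈ 6.15 × 125^0.627 ≈ 126.95 kt.
Cyclone Hector: ΔP = 75; V ≈ 6.15 × 75^0.627 ≈ 92.16 kt.
Difference ≈ 126.95 − 92.16 = 34.79 → 35 kt.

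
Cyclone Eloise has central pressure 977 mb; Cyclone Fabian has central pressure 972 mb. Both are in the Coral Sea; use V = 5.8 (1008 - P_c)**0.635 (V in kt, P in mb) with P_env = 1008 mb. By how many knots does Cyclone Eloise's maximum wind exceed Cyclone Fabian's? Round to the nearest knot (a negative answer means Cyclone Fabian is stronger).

-5 kt

Cyclone Eloise: ΔP = 31; V ≈ 5.8 × 31^0.635 ≈ 51.34 kt.
Cyclone Fabian: ΔP = 36; V ≈ 5.8 × 36^0.635 ≈ 56.45 kt.
Difference ≈ 51.34 − 56.45 = -5.11 → -5 kt.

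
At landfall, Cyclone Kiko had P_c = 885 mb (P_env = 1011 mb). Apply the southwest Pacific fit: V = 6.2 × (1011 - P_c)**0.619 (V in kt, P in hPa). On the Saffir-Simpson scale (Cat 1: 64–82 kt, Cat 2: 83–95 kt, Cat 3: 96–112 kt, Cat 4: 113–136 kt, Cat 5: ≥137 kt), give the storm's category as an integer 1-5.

4

ΔP = 1011 − 885 = 126 mb.
V ≈ 6.2 × 126^0.619 = 6.2 × 19.96 ≈ 124 kt.
124 kt falls in the Category 4 band.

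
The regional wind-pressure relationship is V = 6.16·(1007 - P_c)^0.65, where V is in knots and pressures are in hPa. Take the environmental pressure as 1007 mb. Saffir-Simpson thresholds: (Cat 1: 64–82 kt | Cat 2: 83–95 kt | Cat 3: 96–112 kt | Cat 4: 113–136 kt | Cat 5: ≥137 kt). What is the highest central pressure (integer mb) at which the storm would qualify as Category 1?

Category 1 begins at V = 64 kt.
Required ΔP = (64/6.16)^(1/0.65) = 10.390^1.538 ≈ 36.64 mb.
P_c ≤ 1007 − 36.64 = 970.36, so the highest integer P_c is 970 mb.

970 mb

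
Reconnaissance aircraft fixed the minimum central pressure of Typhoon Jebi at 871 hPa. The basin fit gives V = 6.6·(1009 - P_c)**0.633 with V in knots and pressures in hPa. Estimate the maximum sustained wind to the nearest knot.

149 kt

ΔP = 1009 − 871 = 138 hPa.
138^0.633 ≈ 22.623.
V ≈ 6.6 × 22.623 ≈ 149.3 kt.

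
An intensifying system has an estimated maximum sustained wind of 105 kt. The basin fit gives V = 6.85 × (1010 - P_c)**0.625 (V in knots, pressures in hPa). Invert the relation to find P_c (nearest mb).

ΔP = (V / 6.85)^(1/0.625) = (105/6.85)^1.600.
105/6.85 = 15.328; 15.328^1.600 ≈ 78.85 mb.
P_c = 1010 − 78.85 = 931.15 ≈ 931 mb.

931 mb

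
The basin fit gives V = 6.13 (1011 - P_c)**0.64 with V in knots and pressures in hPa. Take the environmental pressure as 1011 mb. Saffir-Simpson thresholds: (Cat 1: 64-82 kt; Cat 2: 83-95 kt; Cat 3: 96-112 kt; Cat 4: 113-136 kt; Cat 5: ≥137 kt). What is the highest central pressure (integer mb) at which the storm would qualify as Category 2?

Category 2 begins at V = 83 kt.
Required ΔP = (83/6.13)^(1/0.64) = 13.540^1.562 ≈ 58.63 mb.
P_c ≤ 1011 − 58.63 = 952.37, so the highest integer P_c is 952 mb.

952 mb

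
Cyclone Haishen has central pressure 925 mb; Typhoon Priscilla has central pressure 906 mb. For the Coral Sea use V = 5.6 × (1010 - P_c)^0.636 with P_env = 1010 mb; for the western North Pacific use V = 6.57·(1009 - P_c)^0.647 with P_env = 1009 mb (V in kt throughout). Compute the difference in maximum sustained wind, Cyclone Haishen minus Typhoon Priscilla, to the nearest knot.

Cyclone Haishen: ΔP = 85; V ≈ 5.6 × 85^0.636 ≈ 94.47 kt.
Typhoon Priscilla: ΔP = 103; V ≈ 6.57 × 103^0.647 ≈ 131.79 kt.
Difference ≈ 94.47 − 131.79 = -37.32 → -37 kt.

-37 kt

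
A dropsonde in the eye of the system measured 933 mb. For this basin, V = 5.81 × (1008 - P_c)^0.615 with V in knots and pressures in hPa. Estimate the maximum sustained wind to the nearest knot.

ΔP = 1008 − 933 = 75 mb.
75^0.615 ≈ 14.229.
V ≈ 5.81 × 14.229 ≈ 82.7 kt.

83 kt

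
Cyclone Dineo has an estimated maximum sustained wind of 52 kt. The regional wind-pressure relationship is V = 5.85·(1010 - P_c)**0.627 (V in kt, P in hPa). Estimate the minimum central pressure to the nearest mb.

977 mb

ΔP = (V / 5.85)^(1/0.627) = (52/5.85)^1.595.
52/5.85 = 8.889; 8.889^1.595 ≈ 32.61 mb.
P_c = 1010 − 32.61 = 977.39 ≈ 977 mb.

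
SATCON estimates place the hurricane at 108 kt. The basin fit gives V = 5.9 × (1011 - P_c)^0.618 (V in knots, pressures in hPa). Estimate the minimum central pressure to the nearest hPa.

ΔP = (V / 5.9)^(1/0.618) = (108/5.9)^1.618.
108/5.9 = 18.305; 18.305^1.618 ≈ 110.41 hPa.
P_c = 1011 − 110.41 = 900.59 ≈ 901 hPa.

901 hPa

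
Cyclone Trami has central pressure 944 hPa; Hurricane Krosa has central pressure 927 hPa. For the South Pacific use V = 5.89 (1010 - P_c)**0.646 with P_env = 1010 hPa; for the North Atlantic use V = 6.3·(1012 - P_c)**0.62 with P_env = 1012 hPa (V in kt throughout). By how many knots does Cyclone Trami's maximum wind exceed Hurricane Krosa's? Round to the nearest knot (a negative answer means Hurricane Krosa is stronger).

Cyclone Trami: ΔP = 66; V ≈ 5.89 × 66^0.646 ≈ 88.21 kt.
Hurricane Krosa: ΔP = 85; V ≈ 6.3 × 85^0.62 ≈ 98.99 kt.
Difference ≈ 88.21 − 98.99 = -10.78 → -11 kt.

-11 kt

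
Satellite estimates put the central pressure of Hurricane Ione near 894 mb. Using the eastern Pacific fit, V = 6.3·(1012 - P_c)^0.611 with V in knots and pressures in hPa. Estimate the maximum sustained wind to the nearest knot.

ΔP = 1012 − 894 = 118 mb.
118^0.611 ≈ 18.447.
V ≈ 6.3 × 18.447 ≈ 116.2 kt.

116 kt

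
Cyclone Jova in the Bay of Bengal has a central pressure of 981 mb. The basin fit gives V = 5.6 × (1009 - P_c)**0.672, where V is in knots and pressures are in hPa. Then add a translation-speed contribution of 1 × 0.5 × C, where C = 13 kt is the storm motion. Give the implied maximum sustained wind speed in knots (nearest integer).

59 kt

ΔP = 1009 − 981 = 28 mb.
28^0.672 ≈ 9.386.
V ≈ 5.6 × 9.386 ≈ 52.6 kt.
Translation term: 1 × 0.5 × 13 = 6.5 kt.
Corrected V ≈ 59.1 kt → 59 kt.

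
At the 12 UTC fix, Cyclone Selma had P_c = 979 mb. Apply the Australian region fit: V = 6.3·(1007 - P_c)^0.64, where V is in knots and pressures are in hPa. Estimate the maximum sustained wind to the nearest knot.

53 kt

ΔP = 1007 − 979 = 28 mb.
28^0.64 ≈ 8.437.
V ≈ 6.3 × 8.437 ≈ 53.2 kt.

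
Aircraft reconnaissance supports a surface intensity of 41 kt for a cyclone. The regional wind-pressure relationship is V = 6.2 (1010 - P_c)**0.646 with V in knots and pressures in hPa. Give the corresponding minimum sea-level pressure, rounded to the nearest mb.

ΔP = (V / 6.2)^(1/0.646) = (41/6.2)^1.548.
41/6.2 = 6.613; 6.613^1.548 ≈ 18.62 mb.
P_c = 1010 − 18.62 = 991.38 ≈ 991 mb.

991 mb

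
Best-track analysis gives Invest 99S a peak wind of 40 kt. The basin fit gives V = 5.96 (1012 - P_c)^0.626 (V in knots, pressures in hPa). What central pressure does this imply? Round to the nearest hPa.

991 hPa

ΔP = (V / 5.96)^(1/0.626) = (40/5.96)^1.597.
40/5.96 = 6.711; 6.711^1.597 ≈ 20.93 hPa.
P_c = 1012 − 20.93 = 991.07 ≈ 991 hPa.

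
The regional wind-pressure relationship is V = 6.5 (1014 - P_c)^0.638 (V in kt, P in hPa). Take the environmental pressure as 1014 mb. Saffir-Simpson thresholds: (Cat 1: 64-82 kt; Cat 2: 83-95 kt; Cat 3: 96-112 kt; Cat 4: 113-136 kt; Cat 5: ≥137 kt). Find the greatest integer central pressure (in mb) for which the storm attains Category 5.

895 mb

Category 5 begins at V = 137 kt.
Required ΔP = (137/6.5)^(1/0.638) = 21.077^1.567 ≈ 118.83 mb.
P_c ≤ 1014 − 118.83 = 895.17, so the highest integer P_c is 895 mb.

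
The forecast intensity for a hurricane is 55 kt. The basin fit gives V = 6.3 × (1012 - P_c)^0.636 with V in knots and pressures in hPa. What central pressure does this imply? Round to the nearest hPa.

982 hPa

ΔP = (V / 6.3)^(1/0.636) = (55/6.3)^1.572.
55/6.3 = 8.730; 8.730^1.572 ≈ 30.17 hPa.
P_c = 1012 − 30.17 = 981.83 ≈ 982 hPa.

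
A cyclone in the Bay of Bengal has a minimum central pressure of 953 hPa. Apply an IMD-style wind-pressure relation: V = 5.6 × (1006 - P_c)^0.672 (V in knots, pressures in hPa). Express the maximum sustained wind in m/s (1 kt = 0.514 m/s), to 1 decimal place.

ΔP = 1006 − 953 = 53 hPa.
V ≈ 5.6 × 53^0.672 = 5.6 × 14.412 ≈ 80.705 kt.
80.705 × 0.514 ≈ 41.48 m/s → 41.5 m/s.

41.5 m/s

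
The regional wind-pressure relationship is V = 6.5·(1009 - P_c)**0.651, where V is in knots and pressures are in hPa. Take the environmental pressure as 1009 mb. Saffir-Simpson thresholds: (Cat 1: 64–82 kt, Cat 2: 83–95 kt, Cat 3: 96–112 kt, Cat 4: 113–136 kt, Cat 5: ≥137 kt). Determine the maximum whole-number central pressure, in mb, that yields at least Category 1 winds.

Category 1 begins at V = 64 kt.
Required ΔP = (64/6.5)^(1/0.651) = 9.846^1.536 ≈ 33.55 mb.
P_c ≤ 1009 − 33.55 = 975.45, so the highest integer P_c is 975 mb.

975 mb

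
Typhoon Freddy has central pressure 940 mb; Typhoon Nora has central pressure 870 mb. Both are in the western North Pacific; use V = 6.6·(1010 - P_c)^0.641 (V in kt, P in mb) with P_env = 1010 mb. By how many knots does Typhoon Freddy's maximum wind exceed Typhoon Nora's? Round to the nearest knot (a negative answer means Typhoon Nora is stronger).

Typhoon Freddy: ΔP = 70; V ≈ 6.6 × 70^0.641 ≈ 100.52 kt.
Typhoon Nora: ΔP = 140; V ≈ 6.6 × 140^0.641 ≈ 156.75 kt.
Difference ≈ 100.52 − 156.75 = -56.23 → -56 kt.

-56 kt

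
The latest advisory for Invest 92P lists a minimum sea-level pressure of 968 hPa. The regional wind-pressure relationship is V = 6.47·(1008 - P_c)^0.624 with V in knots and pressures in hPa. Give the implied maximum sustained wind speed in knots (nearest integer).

65 kt

ΔP = 1008 − 968 = 40 hPa.
40^0.624 ≈ 9.993.
V ≈ 6.47 × 9.993 ≈ 64.7 kt.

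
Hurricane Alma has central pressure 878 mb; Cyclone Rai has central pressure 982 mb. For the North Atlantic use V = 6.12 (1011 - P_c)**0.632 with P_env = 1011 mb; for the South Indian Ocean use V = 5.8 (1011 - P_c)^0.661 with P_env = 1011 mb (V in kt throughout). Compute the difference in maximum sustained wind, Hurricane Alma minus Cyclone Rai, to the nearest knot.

81 kt

Hurricane Alma: ΔP = 133; V ≈ 6.12 × 133^0.632 ≈ 134.59 kt.
Cyclone Rai: ΔP = 29; V ≈ 5.8 × 29^0.661 ≈ 53.71 kt.
Difference ≈ 134.59 − 53.71 = 80.88 → 81 kt.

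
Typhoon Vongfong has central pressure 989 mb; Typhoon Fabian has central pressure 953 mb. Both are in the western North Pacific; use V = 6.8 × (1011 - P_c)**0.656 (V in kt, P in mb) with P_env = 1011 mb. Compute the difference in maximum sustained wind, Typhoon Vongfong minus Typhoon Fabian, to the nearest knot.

-46 kt

Typhoon Vongfong: ΔP = 22; V ≈ 6.8 × 22^0.656 ≈ 51.66 kt.
Typhoon Fabian: ΔP = 58; V ≈ 6.8 × 58^0.656 ≈ 97.57 kt.
Difference ≈ 51.66 − 97.57 = -45.91 → -46 kt.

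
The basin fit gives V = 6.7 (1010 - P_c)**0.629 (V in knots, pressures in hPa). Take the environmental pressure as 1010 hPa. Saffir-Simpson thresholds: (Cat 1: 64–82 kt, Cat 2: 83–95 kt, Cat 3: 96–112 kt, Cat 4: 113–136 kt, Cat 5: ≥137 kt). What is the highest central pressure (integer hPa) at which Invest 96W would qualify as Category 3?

941 hPa

Category 3 begins at V = 96 kt.
Required ΔP = (96/6.7)^(1/0.629) = 14.328^1.590 ≈ 68.89 hPa.
P_c ≤ 1010 − 68.89 = 941.11, so the highest integer P_c is 941 hPa.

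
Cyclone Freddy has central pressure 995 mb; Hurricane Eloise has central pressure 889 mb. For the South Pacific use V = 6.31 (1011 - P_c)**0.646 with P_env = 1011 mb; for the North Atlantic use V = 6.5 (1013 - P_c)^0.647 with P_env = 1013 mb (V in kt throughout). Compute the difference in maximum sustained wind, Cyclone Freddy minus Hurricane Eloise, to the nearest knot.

-109 kt

Cyclone Freddy: ΔP = 16; V ≈ 6.31 × 16^0.646 ≈ 37.83 kt.
Hurricane Eloise: ΔP = 124; V ≈ 6.5 × 124^0.647 ≈ 147.01 kt.
Difference ≈ 37.83 − 147.01 = -109.18 → -109 kt.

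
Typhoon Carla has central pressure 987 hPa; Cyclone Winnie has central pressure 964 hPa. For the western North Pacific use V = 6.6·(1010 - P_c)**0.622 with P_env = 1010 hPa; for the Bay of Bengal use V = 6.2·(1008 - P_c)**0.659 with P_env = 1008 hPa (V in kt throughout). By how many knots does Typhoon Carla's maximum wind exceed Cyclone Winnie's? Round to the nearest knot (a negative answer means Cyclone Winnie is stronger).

-29 kt

Typhoon Carla: ΔP = 23; V ≈ 6.6 × 23^0.622 ≈ 46.40 kt.
Cyclone Winnie: ΔP = 44; V ≈ 6.2 × 44^0.659 ≈ 75.06 kt.
Difference ≈ 46.40 − 75.06 = -28.66 → -29 kt.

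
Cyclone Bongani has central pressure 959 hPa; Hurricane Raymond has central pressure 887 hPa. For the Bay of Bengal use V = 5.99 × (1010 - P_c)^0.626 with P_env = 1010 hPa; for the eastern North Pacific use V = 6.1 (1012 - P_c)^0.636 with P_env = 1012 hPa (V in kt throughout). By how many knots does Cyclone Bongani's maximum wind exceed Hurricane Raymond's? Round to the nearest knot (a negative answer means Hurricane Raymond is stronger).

Cyclone Bongani: ΔP = 51; V ≈ 5.99 × 51^0.626 ≈ 70.20 kt.
Hurricane Raymond: ΔP = 125; V ≈ 6.1 × 125^0.636 ≈ 131.51 kt.
Difference ≈ 70.20 − 131.51 = -61.31 → -61 kt.

-61 kt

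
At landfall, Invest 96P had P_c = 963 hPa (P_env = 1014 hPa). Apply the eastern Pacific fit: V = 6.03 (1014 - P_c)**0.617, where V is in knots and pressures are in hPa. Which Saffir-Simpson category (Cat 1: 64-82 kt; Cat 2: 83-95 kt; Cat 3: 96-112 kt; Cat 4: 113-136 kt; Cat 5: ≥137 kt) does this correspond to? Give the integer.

1

ΔP = 1014 − 963 = 51 hPa.
V ≈ 6.03 × 51^0.617 = 6.03 × 11.31 ≈ 68 kt.
68 kt falls in the Category 1 band.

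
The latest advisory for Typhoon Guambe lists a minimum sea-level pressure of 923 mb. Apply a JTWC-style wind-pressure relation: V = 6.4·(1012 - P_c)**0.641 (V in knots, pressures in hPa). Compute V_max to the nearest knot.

114 kt

ΔP = 1012 − 923 = 89 mb.
89^0.641 ≈ 17.765.
V ≈ 6.4 × 17.765 ≈ 113.7 kt.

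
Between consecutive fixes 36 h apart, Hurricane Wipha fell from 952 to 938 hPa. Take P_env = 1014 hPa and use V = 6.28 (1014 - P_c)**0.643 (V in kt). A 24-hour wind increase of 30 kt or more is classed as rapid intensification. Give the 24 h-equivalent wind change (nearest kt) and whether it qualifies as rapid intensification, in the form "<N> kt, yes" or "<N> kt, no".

V₁: ΔP = 62, V ≈ 6.28 × 62^0.643 ≈ 89.22 kt.
V₂: ΔP = 76, V ≈ 6.28 × 76^0.643 ≈ 101.70 kt.
ΔV over 36 h = 12.48 kt → 24 h equivalent = 12.48 × 24/36 ≈ 8.32 kt.
8 kt < 30 kt ⇒ not rapid intensification.

8 kt, no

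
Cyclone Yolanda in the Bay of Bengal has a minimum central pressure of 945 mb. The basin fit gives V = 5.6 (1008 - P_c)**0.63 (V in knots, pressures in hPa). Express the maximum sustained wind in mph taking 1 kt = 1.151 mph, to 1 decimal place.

87.7 mph

ΔP = 1008 − 945 = 63 mb.
V ≈ 5.6 × 63^0.63 = 5.6 × 13.601 ≈ 76.168 kt.
76.168 × 1.151 ≈ 87.67 mph → 87.7 mph.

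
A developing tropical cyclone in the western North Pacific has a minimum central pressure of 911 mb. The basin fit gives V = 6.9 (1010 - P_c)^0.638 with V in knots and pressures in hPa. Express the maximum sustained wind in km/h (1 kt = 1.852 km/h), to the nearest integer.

ΔP = 1010 − 911 = 99 mb.
V ≈ 6.9 × 99^0.638 = 6.9 × 18.759 ≈ 129.439 kt.
129.439 × 1.852 ≈ 239.72 km/h → 240 km/h.

240 km/h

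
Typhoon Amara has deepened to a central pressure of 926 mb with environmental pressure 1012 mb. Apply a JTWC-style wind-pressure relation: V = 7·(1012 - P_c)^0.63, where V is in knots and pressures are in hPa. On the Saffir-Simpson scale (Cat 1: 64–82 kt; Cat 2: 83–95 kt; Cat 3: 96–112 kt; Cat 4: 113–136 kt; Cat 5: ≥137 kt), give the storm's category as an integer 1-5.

4

ΔP = 1012 − 926 = 86 mb.
V ≈ 7 × 86^0.63 = 7 × 16.55 ≈ 116 kt.
116 kt falls in the Category 4 band.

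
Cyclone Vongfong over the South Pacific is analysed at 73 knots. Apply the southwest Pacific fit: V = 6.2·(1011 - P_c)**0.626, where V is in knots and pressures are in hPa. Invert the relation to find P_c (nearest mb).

960 mb

ΔP = (V / 6.2)^(1/0.626) = (73/6.2)^1.597.
73/6.2 = 11.774; 11.774^1.597 ≈ 51.38 mb.
P_c = 1011 − 51.38 = 959.62 ≈ 960 mb.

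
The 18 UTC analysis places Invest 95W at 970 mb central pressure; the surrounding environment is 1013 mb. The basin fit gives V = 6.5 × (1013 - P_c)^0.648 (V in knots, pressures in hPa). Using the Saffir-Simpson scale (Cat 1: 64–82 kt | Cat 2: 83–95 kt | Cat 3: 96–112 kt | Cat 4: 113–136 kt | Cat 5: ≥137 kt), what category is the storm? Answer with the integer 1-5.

ΔP = 1013 − 970 = 43 mb.
V ≈ 6.5 × 43^0.648 = 6.5 × 11.44 ≈ 74 kt.
74 kt falls in the Category 1 band.

1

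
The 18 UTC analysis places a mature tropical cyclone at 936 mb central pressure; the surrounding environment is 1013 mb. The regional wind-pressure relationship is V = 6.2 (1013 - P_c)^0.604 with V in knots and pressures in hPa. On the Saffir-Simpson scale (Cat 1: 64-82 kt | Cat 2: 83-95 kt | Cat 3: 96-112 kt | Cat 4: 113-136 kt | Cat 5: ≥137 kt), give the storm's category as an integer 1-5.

2

ΔP = 1013 − 936 = 77 mb.
V ≈ 6.2 × 77^0.604 = 6.2 × 13.79 ≈ 85 kt.
85 kt falls in the Category 2 band.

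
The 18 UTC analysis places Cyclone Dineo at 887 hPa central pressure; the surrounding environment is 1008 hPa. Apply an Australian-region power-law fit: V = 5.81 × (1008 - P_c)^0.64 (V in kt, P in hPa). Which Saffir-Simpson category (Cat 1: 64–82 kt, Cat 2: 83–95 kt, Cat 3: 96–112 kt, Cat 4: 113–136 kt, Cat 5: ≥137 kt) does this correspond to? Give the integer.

4

ΔP = 1008 − 887 = 121 hPa.
V ≈ 5.81 × 121^0.64 = 5.81 × 21.53 ≈ 125 kt.
125 kt falls in the Category 4 band.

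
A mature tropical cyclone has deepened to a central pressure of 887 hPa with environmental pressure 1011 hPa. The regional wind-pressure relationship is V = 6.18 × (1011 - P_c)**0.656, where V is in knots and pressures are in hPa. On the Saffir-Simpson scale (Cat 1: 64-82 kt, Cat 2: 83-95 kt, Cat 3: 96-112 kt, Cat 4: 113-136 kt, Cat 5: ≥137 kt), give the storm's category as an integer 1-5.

ΔP = 1011 − 887 = 124 hPa.
V ≈ 6.18 × 124^0.656 = 6.18 × 23.62 ≈ 146 kt.
146 kt falls in the Category 5 band.

5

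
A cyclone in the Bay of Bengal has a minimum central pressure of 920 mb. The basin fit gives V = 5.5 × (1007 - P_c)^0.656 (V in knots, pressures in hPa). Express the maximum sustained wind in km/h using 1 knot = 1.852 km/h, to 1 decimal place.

190.7 km/h

ΔP = 1007 − 920 = 87 mb.
V ≈ 5.5 × 87^0.656 = 5.5 × 18.721 ≈ 102.964 kt.
102.964 × 1.852 ≈ 190.69 km/h → 190.7 km/h.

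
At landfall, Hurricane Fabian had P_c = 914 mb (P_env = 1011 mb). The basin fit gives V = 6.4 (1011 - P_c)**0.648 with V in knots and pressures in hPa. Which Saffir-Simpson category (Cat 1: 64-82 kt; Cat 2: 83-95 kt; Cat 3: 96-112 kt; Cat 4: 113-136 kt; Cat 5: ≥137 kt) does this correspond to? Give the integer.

4

ΔP = 1011 − 914 = 97 mb.
V ≈ 6.4 × 97^0.648 = 6.4 × 19.38 ≈ 124 kt.
124 kt falls in the Category 4 band.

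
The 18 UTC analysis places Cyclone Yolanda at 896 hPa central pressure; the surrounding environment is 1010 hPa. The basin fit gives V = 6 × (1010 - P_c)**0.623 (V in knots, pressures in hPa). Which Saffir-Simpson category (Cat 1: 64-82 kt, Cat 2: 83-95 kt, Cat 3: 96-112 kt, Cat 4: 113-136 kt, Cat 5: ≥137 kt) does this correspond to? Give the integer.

ΔP = 1010 − 896 = 114 hPa.
V ≈ 6 × 114^0.623 = 6 × 19.12 ≈ 115 kt.
115 kt falls in the Category 4 band.

4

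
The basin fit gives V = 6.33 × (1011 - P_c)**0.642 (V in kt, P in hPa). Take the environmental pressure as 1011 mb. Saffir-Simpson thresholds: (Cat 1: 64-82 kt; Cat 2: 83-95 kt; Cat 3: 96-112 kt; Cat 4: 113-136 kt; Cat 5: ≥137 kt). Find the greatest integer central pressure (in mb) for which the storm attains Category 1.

974 mb

Category 1 begins at V = 64 kt.
Required ΔP = (64/6.33)^(1/0.642) = 10.111^1.558 ≈ 36.73 mb.
P_c ≤ 1011 − 36.73 = 974.27, so the highest integer P_c is 974 mb.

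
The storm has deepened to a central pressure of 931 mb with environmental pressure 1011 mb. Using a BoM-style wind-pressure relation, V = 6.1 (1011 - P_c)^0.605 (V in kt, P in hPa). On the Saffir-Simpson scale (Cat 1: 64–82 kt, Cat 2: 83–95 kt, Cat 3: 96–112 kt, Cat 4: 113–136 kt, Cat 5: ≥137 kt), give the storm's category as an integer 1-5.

2

ΔP = 1011 − 931 = 80 mb.
V ≈ 6.1 × 80^0.605 = 6.1 × 14.17 ≈ 86 kt.
86 kt falls in the Category 2 band.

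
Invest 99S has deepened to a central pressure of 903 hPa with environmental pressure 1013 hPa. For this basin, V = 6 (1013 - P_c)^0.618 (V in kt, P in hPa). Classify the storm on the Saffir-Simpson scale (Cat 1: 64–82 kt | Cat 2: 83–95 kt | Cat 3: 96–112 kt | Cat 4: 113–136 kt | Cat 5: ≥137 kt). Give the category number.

3

ΔP = 1013 − 903 = 110 hPa.
V ≈ 6 × 110^0.618 = 6 × 18.26 ≈ 110 kt.
110 kt falls in the Category 3 band.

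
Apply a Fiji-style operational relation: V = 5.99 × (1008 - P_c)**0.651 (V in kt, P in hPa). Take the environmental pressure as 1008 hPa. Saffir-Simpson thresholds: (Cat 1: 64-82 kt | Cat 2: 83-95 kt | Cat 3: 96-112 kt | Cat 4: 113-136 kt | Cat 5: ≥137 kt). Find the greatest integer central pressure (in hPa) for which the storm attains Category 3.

Category 3 begins at V = 96 kt.
Required ΔP = (96/5.99)^(1/0.651) = 16.027^1.536 ≈ 70.92 hPa.
P_c ≤ 1008 − 70.92 = 937.08, so the highest integer P_c is 937 hPa.

937 hPa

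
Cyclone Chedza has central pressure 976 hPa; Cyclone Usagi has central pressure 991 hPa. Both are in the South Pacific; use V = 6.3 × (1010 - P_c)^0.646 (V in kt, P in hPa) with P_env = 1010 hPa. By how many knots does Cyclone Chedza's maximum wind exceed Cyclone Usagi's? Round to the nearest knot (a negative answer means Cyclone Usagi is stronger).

19 kt

Cyclone Chedza: ΔP = 34; V ≈ 6.3 × 34^0.646 ≈ 61.47 kt.
Cyclone Usagi: ΔP = 19; V ≈ 6.3 × 19^0.646 ≈ 42.21 kt.
Difference ≈ 61.47 − 42.21 = 19.26 → 19 kt.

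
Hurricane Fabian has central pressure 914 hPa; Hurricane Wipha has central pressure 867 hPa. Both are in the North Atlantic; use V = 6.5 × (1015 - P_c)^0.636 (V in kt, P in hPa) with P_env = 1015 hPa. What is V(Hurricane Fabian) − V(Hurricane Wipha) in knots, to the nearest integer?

Hurricane Fabian: ΔP = 101; V ≈ 6.5 × 101^0.636 ≈ 122.37 kt.
Hurricane Wipha: ΔP = 148; V ≈ 6.5 × 148^0.636 ≈ 156.03 kt.
Difference ≈ 122.37 − 156.03 = -33.66 → -34 kt.

-34 kt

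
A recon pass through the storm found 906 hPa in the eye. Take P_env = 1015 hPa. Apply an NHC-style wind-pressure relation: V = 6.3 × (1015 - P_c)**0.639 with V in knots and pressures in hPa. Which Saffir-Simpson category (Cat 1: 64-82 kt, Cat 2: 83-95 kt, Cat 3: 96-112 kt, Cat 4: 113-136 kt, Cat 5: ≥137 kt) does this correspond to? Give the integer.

4

ΔP = 1015 − 906 = 109 hPa.
V ≈ 6.3 × 109^0.639 = 6.3 × 20.04 ≈ 126 kt.
126 kt falls in the Category 4 band.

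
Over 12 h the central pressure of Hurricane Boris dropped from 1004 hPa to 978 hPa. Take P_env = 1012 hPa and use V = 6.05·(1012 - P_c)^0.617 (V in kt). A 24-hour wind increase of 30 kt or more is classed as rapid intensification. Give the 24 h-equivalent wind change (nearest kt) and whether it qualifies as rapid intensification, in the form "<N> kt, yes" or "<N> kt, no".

V₁: ΔP = 8, V ≈ 6.05 × 8^0.617 ≈ 21.83 kt.
V₂: ΔP = 34, V ≈ 6.05 × 34^0.617 ≈ 53.29 kt.
ΔV over 12 h = 31.46 kt → 24 h equivalent = 31.46 × 24/12 ≈ 62.92 kt.
63 kt ≥ 30 kt ⇒ rapid intensification.

63 kt, yes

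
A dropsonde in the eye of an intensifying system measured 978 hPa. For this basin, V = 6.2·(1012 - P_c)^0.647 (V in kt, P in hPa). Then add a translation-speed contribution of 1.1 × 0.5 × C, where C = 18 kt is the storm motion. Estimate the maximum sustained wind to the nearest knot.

71 kt

ΔP = 1012 − 978 = 34 hPa.
34^0.647 ≈ 9.792.
V ≈ 6.2 × 9.792 ≈ 60.7 kt.
Translation term: 1.1 × 0.5 × 18 = 9.9 kt.
Corrected V ≈ 70.6 kt → 71 kt.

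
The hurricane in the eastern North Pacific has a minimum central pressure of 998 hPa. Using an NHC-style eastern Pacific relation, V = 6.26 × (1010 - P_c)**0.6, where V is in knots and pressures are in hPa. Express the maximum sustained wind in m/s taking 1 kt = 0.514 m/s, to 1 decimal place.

ΔP = 1010 − 998 = 12 hPa.
V ≈ 6.26 × 12^0.6 = 6.26 × 4.441 ≈ 27.802 kt.
27.802 × 0.514 ≈ 14.29 m/s → 14.3 m/s.

14.3 m/s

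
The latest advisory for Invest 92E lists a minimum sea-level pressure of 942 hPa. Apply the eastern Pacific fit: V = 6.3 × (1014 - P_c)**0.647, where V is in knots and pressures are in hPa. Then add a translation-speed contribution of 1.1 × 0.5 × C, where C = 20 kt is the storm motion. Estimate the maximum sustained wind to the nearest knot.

111 kt

ΔP = 1014 − 942 = 72 hPa.
72^0.647 ≈ 15.911.
V ≈ 6.3 × 15.911 ≈ 100.2 kt.
Translation term: 1.1 × 0.5 × 20 = 11 kt.
Corrected V ≈ 111.2 kt → 111 kt.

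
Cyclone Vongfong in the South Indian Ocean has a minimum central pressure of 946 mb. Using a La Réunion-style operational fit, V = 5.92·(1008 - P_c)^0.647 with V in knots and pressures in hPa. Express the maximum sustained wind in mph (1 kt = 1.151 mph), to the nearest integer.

ΔP = 1008 − 946 = 62 mb.
V ≈ 5.92 × 62^0.647 = 5.92 × 14.444 ≈ 85.506 kt.
85.506 × 1.151 ≈ 98.42 mph → 98 mph.

98 mph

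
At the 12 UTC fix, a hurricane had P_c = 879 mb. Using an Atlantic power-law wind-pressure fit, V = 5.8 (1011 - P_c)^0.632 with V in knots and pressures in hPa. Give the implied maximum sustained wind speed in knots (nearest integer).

127 kt

ΔP = 1011 − 879 = 132 mb.
132^0.632 ≈ 21.888.
V ≈ 5.8 × 21.888 ≈ 126.9 kt.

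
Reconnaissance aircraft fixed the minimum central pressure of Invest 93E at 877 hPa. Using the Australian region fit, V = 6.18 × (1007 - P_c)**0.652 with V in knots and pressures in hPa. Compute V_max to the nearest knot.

148 kt

ΔP = 1007 − 877 = 130 hPa.
130^0.652 ≈ 23.894.
V ≈ 6.18 × 23.894 ≈ 147.7 kt.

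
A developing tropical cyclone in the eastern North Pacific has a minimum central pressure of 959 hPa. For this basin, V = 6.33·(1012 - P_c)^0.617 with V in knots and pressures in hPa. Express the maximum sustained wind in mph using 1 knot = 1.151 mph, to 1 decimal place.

84.4 mph

ΔP = 1012 − 959 = 53 hPa.
V ≈ 6.33 × 53^0.617 = 6.33 × 11.585 ≈ 73.330 kt.
73.330 × 1.151 ≈ 84.40 mph → 84.4 mph.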